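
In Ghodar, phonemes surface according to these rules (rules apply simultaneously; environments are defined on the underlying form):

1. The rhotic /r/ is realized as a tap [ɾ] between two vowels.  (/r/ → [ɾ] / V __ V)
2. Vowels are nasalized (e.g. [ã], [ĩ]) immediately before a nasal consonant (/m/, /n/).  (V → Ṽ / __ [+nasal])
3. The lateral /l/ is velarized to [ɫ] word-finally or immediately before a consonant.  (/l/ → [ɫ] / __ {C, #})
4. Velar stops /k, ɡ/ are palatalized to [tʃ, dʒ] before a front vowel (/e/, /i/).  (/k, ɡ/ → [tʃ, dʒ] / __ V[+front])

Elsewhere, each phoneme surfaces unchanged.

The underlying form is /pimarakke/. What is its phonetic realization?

/p/ (word-initial): no rule targets it → [p].
/i/ — between /p/ and /m/, before a nasal consonant — surfaces as [ĩ] (rule 2).
/m/ stays [m].
/a/ (between /m/ and /r/): rule 2 targets it, but not before a nasal consonant → unchanged [a].
/r/ (between /a/ and /a/) occurs between two vowels → [ɾ] by rule 1.
/a/ (between /r/ and /k/) is in the target of rule 2 but the environment (before a nasal consonant) is not met → [a].
/k/ — between /a/ and /k/; rule 4 does not apply here → [k].
/k/ (between /k/ and /e/) occurs before a front vowel → [tʃ] by rule 4.
/e/ (word-final) is in the target of rule 2 but the environment (before a nasal consonant) is not met → [e].

[pĩmaɾaktʃe]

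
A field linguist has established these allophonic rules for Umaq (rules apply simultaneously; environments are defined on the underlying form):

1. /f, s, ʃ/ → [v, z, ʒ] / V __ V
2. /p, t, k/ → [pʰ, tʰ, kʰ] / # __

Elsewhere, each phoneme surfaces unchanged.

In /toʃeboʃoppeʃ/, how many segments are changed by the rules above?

Segments that undergo a rule: /t/ → [tʰ] (rule 2); /ʃ/ → [ʒ] (rule 1); /ʃ/ → [ʒ] (rule 1).
All other segments surface unchanged.

3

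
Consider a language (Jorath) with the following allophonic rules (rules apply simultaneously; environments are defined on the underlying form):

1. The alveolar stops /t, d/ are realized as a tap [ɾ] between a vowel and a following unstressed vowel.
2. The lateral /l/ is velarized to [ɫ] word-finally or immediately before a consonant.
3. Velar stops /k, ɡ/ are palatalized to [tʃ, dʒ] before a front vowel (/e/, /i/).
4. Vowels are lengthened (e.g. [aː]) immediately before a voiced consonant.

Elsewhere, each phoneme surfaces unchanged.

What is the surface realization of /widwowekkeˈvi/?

/i/ — between /w/ and /d/, before a voiced consonant — surfaces as [iː] (rule 4).
/d/ (between /i/ and /w/) is in the target of rule 1 but the environment (between a vowel and a following unstressed vowel) is not met → [d].
/o/ (between /w/ and /w/) occurs before a voiced consonant → [oː] by rule 4.
/e/ (between /w/ and /k/) is in the target of rule 4 but the environment (before a voiced consonant) is not met → [e].
/k/ (between /e/ and /k/) fails the environment for rule 3, so it stays [k].
/k/ (between /k/ and /e/) occurs before a front vowel → [tʃ] by rule 3.
/e/ (between /k/ and /v/): before a voiced consonant, so rule 4 applies → [eː].
/i/ (word-final) fails the environment for rule 4, so it stays [i].

[wiːdwoːwektʃeːˈvi]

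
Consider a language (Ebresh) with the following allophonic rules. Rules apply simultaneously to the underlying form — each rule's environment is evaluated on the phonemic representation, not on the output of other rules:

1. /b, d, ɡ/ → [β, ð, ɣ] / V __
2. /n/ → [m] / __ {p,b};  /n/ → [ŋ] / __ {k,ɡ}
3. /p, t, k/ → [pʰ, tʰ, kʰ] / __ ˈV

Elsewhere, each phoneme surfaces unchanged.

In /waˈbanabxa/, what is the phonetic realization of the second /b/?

[β]

Rule 1 applies to /b/ (between /a/ and /x/: immediately after a vowel) → [β].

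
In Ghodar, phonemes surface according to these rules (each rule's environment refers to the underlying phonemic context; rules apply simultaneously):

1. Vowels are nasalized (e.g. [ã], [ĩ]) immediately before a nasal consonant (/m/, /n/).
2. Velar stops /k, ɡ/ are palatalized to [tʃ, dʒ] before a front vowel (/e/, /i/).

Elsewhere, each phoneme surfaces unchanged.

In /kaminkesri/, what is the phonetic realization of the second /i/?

/i/ — word-final; rule 1 does not apply here → [i].

[i]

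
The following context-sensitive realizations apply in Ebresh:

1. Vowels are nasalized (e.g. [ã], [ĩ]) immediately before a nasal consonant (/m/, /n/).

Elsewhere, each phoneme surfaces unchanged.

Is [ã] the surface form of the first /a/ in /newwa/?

/a/ — word-final; rule 1 does not apply here → [a].
The actual realization is [a], not [ã].

No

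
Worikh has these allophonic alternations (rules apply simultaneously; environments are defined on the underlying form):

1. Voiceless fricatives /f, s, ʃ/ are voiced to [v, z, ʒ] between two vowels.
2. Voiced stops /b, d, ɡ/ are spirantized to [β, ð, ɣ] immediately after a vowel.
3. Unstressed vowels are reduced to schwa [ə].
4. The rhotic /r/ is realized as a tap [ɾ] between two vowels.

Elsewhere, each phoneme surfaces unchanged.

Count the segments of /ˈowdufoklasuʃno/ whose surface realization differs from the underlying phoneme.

Segments that undergo a rule: /u/ → [ə] (rule 3); /f/ → [v] (rule 1); /o/ → [ə] (rule 3); /a/ → [ə] (rule 3); /s/ → [z] (rule 1); /u/ → [ə] (rule 3); /o/ → [ə] (rule 3).
All other segments surface unchanged.

7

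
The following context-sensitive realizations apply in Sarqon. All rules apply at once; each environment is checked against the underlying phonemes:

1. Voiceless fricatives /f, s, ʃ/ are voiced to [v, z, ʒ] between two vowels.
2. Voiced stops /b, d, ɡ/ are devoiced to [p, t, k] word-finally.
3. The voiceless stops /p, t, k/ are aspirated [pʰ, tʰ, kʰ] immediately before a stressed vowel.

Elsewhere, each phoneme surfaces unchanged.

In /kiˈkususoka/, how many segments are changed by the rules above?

3

Segments that undergo a rule: /k/ → [kʰ] (rule 3); /s/ → [z] (rule 1); /s/ → [z] (rule 1).
All other segments surface unchanged.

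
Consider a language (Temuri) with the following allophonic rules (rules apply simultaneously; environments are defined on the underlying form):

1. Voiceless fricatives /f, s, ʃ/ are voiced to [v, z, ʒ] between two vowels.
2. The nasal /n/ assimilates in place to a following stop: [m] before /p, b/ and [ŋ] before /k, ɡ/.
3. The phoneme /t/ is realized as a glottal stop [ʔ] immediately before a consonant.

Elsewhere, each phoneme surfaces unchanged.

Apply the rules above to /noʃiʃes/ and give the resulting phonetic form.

[noʒiʒes]

/n/ (word-initial) fails the environment for rule 2, so it stays [n].
/o/ (between /n/ and /ʃ/) is unaffected → [o].
/ʃ/ meets the environment for rule 1 (between two vowels) → [ʒ].
/i/ (between /ʃ/ and /ʃ/): no rule targets it → [i].
/ʃ/ (between /i/ and /e/): between two vowels, so rule 1 applies → [ʒ].
/e/ (between /ʃ/ and /s/): no rule targets it → [e].
/s/ — word-final; rule 1 does not apply here → [s].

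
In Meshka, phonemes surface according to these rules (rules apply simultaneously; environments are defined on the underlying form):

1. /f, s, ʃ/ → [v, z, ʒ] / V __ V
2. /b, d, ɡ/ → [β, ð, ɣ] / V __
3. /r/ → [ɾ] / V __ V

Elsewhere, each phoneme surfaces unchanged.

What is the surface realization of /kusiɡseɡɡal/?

[kuziɣseɣɡal]

/s/ meets the environment for rule 1 (between two vowels) → [z].
/ɡ/ meets the environment for rule 2 (immediately after a vowel) → [ɣ].
/s/ (between /ɡ/ and /e/) is in the target of rule 1 but the environment (between two vowels) is not met → [s].
/ɡ/ (between /e/ and /ɡ/): immediately after a vowel, so rule 2 applies → [ɣ].
/ɡ/ (between /ɡ/ and /a/) fails the environment for rule 2, so it stays [ɡ].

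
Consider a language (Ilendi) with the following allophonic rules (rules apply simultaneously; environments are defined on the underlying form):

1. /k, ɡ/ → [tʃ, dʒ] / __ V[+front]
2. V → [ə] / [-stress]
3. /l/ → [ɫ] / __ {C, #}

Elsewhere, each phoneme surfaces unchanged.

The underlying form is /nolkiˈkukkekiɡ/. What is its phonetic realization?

[nəɫtʃəˈkuktʃətʃəɡ]

/n/ — not in any rule's target class → [n].
Rule 2 applies to /o/ (between /n/ and /l/: in an unstressed syllable) → [ə].
/l/ (between /o/ and /k/): word-finally or immediately before a consonant, so rule 3 applies → [ɫ].
/k/ (between /l/ and /i/) occurs before a front vowel → [tʃ] by rule 1.
Rule 2 applies to /i/ (between /k/ and /k/: in an unstressed syllable) → [ə].
/k/ (between /i/ and /u/) fails the environment for rule 1, so it stays [k].
/u/ (between /k/ and /k/) is in the target of rule 2 but the environment (in an unstressed syllable) is not met → [u].
/k/ — between /u/ and /k/; rule 1 does not apply here → [k].
/k/ — between /k/ and /e/, before a front vowel — surfaces as [tʃ] (rule 1).
/e/ — between /k/ and /k/, in an unstressed syllable — surfaces as [ə] (rule 2).
Rule 1 applies to /k/ (between /e/ and /i/: before a front vowel) → [tʃ].
/i/ — between /k/ and /ɡ/, in an unstressed syllable — surfaces as [ə] (rule 2).
/ɡ/ (word-final) is in the target of rule 1 but the environment (before a front vowel) is not met → [ɡ].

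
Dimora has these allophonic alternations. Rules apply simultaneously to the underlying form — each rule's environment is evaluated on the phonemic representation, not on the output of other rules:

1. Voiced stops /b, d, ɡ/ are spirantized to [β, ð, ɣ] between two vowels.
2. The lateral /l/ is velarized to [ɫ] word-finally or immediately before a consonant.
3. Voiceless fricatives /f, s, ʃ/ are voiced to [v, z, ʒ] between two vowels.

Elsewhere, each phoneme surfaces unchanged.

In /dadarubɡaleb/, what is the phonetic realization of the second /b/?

[b]

/b/ (word-final) fails the environment for rule 1, so it stays [b].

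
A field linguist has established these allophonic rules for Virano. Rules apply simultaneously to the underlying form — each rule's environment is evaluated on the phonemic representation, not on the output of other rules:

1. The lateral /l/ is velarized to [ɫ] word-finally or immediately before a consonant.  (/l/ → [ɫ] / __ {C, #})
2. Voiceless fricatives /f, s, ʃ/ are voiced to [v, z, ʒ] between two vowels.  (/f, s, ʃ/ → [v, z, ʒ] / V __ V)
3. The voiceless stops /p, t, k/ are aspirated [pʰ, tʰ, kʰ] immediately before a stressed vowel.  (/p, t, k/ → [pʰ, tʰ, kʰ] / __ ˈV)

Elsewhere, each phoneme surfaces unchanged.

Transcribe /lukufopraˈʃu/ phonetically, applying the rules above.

/l/ — word-initial; rule 1 does not apply here → [l].
/u/ (between /l/ and /k/): no rule targets it → [u].
/k/ (between /u/ and /u/) is in the target of rule 3 but the environment (immediately before a stressed vowel) is not met → [k].
/u/ (between /k/ and /f/): no rule targets it → [u].
/f/ meets the environment for rule 2 (between two vowels) → [v].
/o/ — not in any rule's target class → [o].
/p/ (between /o/ and /r/) is in the target of rule 3 but the environment (immediately before a stressed vowel) is not met → [p].
/r/ (between /p/ and /a/): no rule targets it → [r].
/a/ (between /r/ and /ʃ/): no rule targets it → [a].
/ʃ/ (between /a/ and /u/) occurs between two vowels → [ʒ] by rule 2.
/u/ (word-final) is unaffected → [u].

[lukuvopraˈʒu]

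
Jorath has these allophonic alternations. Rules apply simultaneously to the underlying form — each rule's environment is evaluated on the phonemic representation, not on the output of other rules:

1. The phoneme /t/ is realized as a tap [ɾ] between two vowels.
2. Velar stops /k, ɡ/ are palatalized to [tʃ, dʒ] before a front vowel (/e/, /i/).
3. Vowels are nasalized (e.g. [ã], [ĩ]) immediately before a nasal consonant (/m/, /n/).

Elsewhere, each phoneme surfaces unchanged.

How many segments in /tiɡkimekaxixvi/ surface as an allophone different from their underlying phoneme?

2

Segments that undergo a rule: /k/ → [tʃ] (rule 2); /i/ → [ĩ] (rule 3).
All other segments surface unchanged.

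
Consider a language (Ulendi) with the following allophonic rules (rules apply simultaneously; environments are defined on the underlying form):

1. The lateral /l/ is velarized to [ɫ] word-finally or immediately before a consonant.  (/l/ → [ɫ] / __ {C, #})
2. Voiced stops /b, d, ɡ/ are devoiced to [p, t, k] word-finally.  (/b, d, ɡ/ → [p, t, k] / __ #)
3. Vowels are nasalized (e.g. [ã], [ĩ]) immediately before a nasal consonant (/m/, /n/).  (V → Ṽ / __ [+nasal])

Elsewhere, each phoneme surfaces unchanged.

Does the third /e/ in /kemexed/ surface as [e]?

Yes

/e/ — between /x/ and /d/; rule 3 does not apply here → [e].
The actual realization is [e], which matches [e].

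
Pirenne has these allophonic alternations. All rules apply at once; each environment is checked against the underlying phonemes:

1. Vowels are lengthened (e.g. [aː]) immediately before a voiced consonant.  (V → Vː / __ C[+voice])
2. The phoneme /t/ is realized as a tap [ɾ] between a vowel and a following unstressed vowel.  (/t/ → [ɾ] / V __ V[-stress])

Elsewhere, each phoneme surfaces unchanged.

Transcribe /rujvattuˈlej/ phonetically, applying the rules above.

[ruːjvattuːˈleːj]

/r/ (word-initial) is unaffected → [r].
/u/ — between /r/ and /j/, before a voiced consonant — surfaces as [uː] (rule 1).
/j/ (between /u/ and /v/) is unaffected → [j].
/v/ (between /j/ and /a/): no rule targets it → [v].
/a/ (between /v/ and /t/) is in the target of rule 1 but the environment (before a voiced consonant) is not met → [a].
/t/ (between /a/ and /t/) fails the environment for rule 2, so it stays [t].
/t/ (between /t/ and /u/): rule 2 targets it, but not between a vowel and a following unstressed vowel → unchanged [t].
/u/ (between /t/ and /l/) occurs before a voiced consonant → [uː] by rule 1.
/l/ stays [l].
/e/ (between /l/ and /j/): before a voiced consonant, so rule 1 applies → [eː].
/j/ (word-final): no rule targets it → [j].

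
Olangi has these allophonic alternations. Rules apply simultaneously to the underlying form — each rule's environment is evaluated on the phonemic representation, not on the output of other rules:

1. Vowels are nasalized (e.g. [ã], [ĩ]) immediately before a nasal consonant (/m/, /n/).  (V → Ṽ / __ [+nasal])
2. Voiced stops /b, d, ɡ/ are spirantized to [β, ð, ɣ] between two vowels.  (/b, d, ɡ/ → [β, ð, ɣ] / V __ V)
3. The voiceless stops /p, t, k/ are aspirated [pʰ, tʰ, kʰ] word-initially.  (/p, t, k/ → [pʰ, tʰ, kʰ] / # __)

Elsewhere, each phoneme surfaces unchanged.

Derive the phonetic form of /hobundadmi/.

/o/ — between /h/ and /b/; rule 1 does not apply here → [o].
Rule 2 applies to /b/ (between /o/ and /u/: between two vowels) → [β].
/u/ (between /b/ and /n/): before a nasal consonant, so rule 1 applies → [ũ].
/d/ — between /n/ and /a/; rule 2 does not apply here → [d].
/a/ (between /d/ and /d/) is in the target of rule 1 but the environment (before a nasal consonant) is not met → [a].
/d/ (between /a/ and /m/) is in the target of rule 2 but the environment (between two vowels) is not met → [d].
/i/ (word-final) fails the environment for rule 1, so it stays [i].

[hoβũndadmi]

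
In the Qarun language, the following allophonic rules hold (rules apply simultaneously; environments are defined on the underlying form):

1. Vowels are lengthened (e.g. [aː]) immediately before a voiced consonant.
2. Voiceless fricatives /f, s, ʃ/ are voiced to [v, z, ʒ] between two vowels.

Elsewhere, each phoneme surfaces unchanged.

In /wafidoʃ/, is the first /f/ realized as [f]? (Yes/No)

/f/ (between /a/ and /i/): between two vowels, so rule 2 applies → [v].
The actual realization is [v], not [f].

No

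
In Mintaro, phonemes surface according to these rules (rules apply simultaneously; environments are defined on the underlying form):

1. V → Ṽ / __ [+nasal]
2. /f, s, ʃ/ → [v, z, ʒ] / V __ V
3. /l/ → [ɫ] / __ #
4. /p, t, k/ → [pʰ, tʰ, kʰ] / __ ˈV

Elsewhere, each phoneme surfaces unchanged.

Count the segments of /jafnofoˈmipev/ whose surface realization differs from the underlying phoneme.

Segments that undergo a rule: /f/ → [v] (rule 2); /o/ → [õ] (rule 1).
All other segments surface unchanged.

2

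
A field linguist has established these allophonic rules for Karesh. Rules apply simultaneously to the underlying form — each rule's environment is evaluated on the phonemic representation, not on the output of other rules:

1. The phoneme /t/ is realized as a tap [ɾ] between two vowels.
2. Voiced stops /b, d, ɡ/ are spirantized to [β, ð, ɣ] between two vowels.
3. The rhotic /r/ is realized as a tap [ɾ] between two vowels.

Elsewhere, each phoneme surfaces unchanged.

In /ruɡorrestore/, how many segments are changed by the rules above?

2

Segments that undergo a rule: /ɡ/ → [ɣ] (rule 2); /r/ → [ɾ] (rule 3).
All other segments surface unchanged.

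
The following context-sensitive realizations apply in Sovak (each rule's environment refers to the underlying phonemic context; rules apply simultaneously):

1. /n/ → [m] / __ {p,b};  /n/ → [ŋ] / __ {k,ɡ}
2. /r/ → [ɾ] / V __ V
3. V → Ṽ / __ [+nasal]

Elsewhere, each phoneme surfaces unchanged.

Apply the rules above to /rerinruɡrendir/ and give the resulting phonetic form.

[reɾĩnruɡrẽndir]

/r/ (word-initial): rule 2 targets it, but not between two vowels → unchanged [r].
/e/ (between /r/ and /r/) is in the target of rule 3 but the environment (before a nasal consonant) is not met → [e].
/r/ (between /e/ and /i/): between two vowels, so rule 2 applies → [ɾ].
/i/ (between /r/ and /n/) occurs before a nasal consonant → [ĩ] by rule 3.
/n/ (between /i/ and /r/) is in the target of rule 1 but the environment (before a labial or velar stop) is not met → [n].
/r/ (between /n/ and /u/) fails the environment for rule 2, so it stays [r].
/u/ (between /r/ and /ɡ/) is in the target of rule 3 but the environment (before a nasal consonant) is not met → [u].
/ɡ/ (between /u/ and /r/) is unaffected → [ɡ].
/r/ — between /ɡ/ and /e/; rule 2 does not apply here → [r].
/e/ (between /r/ and /n/): before a nasal consonant, so rule 3 applies → [ẽ].
/n/ (between /e/ and /d/): rule 1 targets it, but not before a labial or velar stop → unchanged [n].
/d/ — not in any rule's target class → [d].
/i/ (between /d/ and /r/) fails the environment for rule 3, so it stays [i].
/r/ — word-final; rule 2 does not apply here → [r].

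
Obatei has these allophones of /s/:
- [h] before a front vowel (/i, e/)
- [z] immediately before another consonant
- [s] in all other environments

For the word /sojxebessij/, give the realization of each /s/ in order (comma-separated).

Occurrence 1 (position 1): no conditioning environment matches → elsewhere allophone [s].
Occurrence 2 (position 8): immediately before another consonant → [z].
Occurrence 3 (position 9): before a front vowel (/i, e/) → [h].

[s], [z], [h]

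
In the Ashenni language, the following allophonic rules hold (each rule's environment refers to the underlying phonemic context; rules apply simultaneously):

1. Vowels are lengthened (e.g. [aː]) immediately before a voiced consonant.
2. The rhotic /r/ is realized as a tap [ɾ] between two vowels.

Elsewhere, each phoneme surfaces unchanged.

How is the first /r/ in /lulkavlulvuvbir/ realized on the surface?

/r/ (word-final): rule 2 targets it, but not between two vowels → unchanged [r].

[r]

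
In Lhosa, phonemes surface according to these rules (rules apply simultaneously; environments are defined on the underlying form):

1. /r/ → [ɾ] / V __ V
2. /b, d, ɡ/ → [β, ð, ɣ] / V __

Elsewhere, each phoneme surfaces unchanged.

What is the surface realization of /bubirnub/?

[buβirnuβ]

/b/ (word-initial) fails the environment for rule 2, so it stays [b].
/u/ — not in any rule's target class → [u].
/b/ (between /u/ and /i/): immediately after a vowel, so rule 2 applies → [β].
/i/ (between /b/ and /r/) is unaffected → [i].
/r/ — between /i/ and /n/; rule 1 does not apply here → [r].
/n/ — not in any rule's target class → [n].
/u/ (between /n/ and /b/) is unaffected → [u].
/b/ (word-final): immediately after a vowel, so rule 2 applies → [β].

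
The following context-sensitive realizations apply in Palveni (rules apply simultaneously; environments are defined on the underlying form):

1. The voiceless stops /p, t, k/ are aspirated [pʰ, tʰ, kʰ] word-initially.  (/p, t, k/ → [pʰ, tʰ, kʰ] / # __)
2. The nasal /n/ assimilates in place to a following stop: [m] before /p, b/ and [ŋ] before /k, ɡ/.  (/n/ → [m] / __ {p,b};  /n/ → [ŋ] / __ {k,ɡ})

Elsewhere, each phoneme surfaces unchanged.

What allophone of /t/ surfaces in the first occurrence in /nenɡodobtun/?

[t]

/t/ (between /b/ and /u/) fails the environment for rule 1, so it stays [t].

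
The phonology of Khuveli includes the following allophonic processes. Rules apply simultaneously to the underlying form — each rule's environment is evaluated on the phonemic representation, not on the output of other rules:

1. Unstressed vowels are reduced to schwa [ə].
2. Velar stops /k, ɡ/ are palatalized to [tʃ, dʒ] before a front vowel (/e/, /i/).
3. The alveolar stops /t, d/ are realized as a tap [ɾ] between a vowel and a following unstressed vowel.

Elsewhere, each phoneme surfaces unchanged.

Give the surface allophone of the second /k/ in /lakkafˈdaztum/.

/k/ — between /k/ and /a/; rule 2 does not apply here → [k].

[k]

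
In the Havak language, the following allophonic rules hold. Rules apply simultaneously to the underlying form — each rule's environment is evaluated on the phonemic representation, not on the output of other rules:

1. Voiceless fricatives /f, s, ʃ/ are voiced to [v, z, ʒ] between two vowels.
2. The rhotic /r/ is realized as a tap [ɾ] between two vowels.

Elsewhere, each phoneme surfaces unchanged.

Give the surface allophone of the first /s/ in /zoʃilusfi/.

[s]

/s/ (between /u/ and /f/) is in the target of rule 1 but the environment (between two vowels) is not met → [s].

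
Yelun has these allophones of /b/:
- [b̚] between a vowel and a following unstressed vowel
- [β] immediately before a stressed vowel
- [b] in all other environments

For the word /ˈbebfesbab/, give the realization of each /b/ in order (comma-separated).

[β], [b], [b], [b]

Occurrence 1 (position 1): immediately before a stressed vowel → [β].
Occurrence 2 (position 3): no conditioning environment matches → elsewhere allophone [b].
Occurrence 3 (position 7): no conditioning environment matches → elsewhere allophone [b].
Occurrence 4 (position 9): no conditioning environment matches → elsewhere allophone [b].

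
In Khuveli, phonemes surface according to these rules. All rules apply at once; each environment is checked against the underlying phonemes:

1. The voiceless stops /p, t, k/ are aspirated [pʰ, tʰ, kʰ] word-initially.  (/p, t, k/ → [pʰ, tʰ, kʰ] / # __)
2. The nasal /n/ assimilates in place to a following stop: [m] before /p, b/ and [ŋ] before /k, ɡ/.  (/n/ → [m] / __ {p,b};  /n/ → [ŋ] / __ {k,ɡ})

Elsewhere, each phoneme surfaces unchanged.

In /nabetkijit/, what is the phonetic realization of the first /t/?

[t]

/t/ (between /e/ and /k/) fails the environment for rule 1, so it stays [t].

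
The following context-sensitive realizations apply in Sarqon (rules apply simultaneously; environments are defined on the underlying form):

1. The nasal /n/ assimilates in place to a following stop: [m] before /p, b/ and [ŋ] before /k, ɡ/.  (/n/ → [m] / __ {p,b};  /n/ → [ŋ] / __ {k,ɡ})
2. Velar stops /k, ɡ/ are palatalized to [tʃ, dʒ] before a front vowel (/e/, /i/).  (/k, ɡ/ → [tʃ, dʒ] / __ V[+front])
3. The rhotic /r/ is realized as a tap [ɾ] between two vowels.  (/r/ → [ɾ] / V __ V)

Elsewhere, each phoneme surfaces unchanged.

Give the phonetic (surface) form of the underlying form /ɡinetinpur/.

[dʒinetimpur]

Rule 2 applies to /ɡ/ (word-initial: before a front vowel) → [dʒ].
/i/ (between /ɡ/ and /n/): no rule targets it → [i].
/n/ (between /i/ and /e/) fails the environment for rule 1, so it stays [n].
/e/ (between /n/ and /t/) is unaffected → [e].
/t/ (between /e/ and /i/) is unaffected → [t].
/i/ — not in any rule's target class → [i].
/n/ (between /i/ and /p/) occurs before a labial or velar stop → [m] by rule 1.
/p/ — not in any rule's target class → [p].
/u/ stays [u].
/r/ (word-final) fails the environment for rule 3, so it stays [r].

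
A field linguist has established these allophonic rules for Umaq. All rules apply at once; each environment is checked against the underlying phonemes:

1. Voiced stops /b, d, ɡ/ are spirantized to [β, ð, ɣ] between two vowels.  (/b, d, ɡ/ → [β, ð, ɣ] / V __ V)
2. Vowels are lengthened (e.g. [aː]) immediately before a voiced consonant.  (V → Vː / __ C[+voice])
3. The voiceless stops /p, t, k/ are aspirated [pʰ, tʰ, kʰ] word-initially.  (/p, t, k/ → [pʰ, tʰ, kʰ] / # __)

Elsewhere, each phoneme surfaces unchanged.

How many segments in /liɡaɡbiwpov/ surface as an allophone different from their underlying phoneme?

5

Segments that undergo a rule: /i/ → [iː] (rule 2); /ɡ/ → [ɣ] (rule 1); /a/ → [aː] (rule 2); /i/ → [iː] (rule 2); /o/ → [oː] (rule 2).
All other segments surface unchanged.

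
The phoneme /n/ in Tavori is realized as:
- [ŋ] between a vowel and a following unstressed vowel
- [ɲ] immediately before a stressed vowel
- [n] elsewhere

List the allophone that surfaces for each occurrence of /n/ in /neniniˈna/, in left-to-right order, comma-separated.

[n], [ŋ], [ŋ], [ɲ]

Occurrence 1 (position 1): no conditioning environment matches → elsewhere allophone [n].
Occurrence 2 (position 3): between a vowel and a following unstressed vowel → [ŋ].
Occurrence 3 (position 5): between a vowel and a following unstressed vowel → [ŋ].
Occurrence 4 (position 7): immediately before a stressed vowel → [ɲ].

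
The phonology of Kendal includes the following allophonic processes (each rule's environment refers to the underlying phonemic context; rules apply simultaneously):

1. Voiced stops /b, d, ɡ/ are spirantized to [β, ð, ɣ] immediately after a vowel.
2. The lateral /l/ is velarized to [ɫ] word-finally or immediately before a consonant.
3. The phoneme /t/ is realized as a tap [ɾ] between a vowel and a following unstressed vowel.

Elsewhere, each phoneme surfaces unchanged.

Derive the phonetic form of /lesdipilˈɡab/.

[lesdipiɫˈɡaβ]

/l/ — word-initial; rule 2 does not apply here → [l].
/d/ (between /s/ and /i/) is in the target of rule 1 but the environment (immediately after a vowel) is not met → [d].
/l/ (between /i/ and /ɡ/) occurs word-finally or immediately before a consonant → [ɫ] by rule 2.
/ɡ/ (between /l/ and /a/) is in the target of rule 1 but the environment (immediately after a vowel) is not met → [ɡ].
/b/ — word-final, immediately after a vowel — surfaces as [β] (rule 1).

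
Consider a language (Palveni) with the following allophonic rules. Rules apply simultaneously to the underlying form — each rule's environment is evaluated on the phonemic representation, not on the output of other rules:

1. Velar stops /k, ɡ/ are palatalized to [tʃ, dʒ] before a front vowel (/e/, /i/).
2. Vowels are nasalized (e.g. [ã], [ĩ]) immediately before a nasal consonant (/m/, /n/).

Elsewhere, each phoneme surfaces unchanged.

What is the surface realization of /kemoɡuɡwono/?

/k/ (word-initial) occurs before a front vowel → [tʃ] by rule 1.
/e/ — between /k/ and /m/, before a nasal consonant — surfaces as [ẽ] (rule 2).
/m/ (between /e/ and /o/) is unaffected → [m].
/o/ (between /m/ and /ɡ/) fails the environment for rule 2, so it stays [o].
/ɡ/ (between /o/ and /u/) fails the environment for rule 1, so it stays [ɡ].
/u/ — between /ɡ/ and /ɡ/; rule 2 does not apply here → [u].
/ɡ/ (between /u/ and /w/) is in the target of rule 1 but the environment (before a front vowel) is not met → [ɡ].
/w/ — not in any rule's target class → [w].
/o/ (between /w/ and /n/) occurs before a nasal consonant → [õ] by rule 2.
/n/ — not in any rule's target class → [n].
/o/ (word-final) is in the target of rule 2 but the environment (before a nasal consonant) is not met → [o].

[tʃẽmoɡuɡwõno]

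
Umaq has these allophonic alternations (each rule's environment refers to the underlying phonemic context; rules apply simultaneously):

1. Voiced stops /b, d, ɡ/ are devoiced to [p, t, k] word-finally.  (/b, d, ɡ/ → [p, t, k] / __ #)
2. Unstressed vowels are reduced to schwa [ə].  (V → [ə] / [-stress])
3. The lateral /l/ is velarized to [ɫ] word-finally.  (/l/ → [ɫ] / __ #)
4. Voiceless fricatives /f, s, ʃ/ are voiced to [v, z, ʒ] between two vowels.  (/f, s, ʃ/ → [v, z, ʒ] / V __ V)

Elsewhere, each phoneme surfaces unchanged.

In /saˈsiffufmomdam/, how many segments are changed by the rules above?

Segments that undergo a rule: /a/ → [ə] (rule 2); /s/ → [z] (rule 4); /u/ → [ə] (rule 2); /o/ → [ə] (rule 2); /a/ → [ə] (rule 2).
All other segments surface unchanged.

5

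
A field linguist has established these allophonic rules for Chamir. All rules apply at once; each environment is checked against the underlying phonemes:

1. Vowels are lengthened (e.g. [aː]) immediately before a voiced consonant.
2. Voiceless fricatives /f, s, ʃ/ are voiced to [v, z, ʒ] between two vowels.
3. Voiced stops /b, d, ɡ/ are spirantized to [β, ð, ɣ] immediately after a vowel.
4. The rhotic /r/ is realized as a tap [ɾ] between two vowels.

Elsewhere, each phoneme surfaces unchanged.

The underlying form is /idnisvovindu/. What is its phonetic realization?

/i/ (word-initial): before a voiced consonant, so rule 1 applies → [iː].
/d/ meets the environment for rule 3 (immediately after a vowel) → [ð].
/n/ — not in any rule's target class → [n].
/i/ (between /n/ and /s/) is in the target of rule 1 but the environment (before a voiced consonant) is not met → [i].
/s/ (between /i/ and /v/) is in the target of rule 2 but the environment (between two vowels) is not met → [s].
/v/ — not in any rule's target class → [v].
/o/ — between /v/ and /v/, before a voiced consonant — surfaces as [oː] (rule 1).
/v/ (between /o/ and /i/) is unaffected → [v].
/i/ — between /v/ and /n/, before a voiced consonant — surfaces as [iː] (rule 1).
/n/ stays [n].
/d/ (between /n/ and /u/) is in the target of rule 3 but the environment (immediately after a vowel) is not met → [d].
/u/ — word-final; rule 1 does not apply here → [u].

[iːðnisvoːviːndu]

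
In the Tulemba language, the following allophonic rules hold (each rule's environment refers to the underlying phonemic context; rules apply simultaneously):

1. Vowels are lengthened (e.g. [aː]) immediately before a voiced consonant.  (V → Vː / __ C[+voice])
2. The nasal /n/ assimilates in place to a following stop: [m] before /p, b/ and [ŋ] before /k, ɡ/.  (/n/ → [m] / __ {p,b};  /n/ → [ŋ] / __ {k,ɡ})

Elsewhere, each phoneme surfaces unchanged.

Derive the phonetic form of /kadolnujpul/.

[kaːdoːlnuːjpuːl]

/k/ (word-initial) is unaffected → [k].
/a/ (between /k/ and /d/): before a voiced consonant, so rule 1 applies → [aː].
/d/ (between /a/ and /o/): no rule targets it → [d].
/o/ meets the environment for rule 1 (before a voiced consonant) → [oː].
/l/ (between /o/ and /n/) is unaffected → [l].
/n/ (between /l/ and /u/) fails the environment for rule 2, so it stays [n].
/u/ (between /n/ and /j/) occurs before a voiced consonant → [uː] by rule 1.
/j/ (between /u/ and /p/): no rule targets it → [j].
/p/ — not in any rule's target class → [p].
/u/ meets the environment for rule 1 (before a voiced consonant) → [uː].
/l/ stays [l].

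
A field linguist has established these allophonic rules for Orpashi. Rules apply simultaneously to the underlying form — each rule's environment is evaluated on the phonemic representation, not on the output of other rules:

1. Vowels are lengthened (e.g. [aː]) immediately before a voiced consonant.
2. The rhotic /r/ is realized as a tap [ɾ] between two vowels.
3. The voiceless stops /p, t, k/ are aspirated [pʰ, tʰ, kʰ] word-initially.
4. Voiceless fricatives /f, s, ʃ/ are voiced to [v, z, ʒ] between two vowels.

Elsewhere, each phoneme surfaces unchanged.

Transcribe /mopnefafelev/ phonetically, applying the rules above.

/m/ — not in any rule's target class → [m].
/o/ (between /m/ and /p/) fails the environment for rule 1, so it stays [o].
/p/ — between /o/ and /n/; rule 3 does not apply here → [p].
/n/ (between /p/ and /e/) is unaffected → [n].
/e/ (between /n/ and /f/) is in the target of rule 1 but the environment (before a voiced consonant) is not met → [e].
Rule 4 applies to /f/ (between /e/ and /a/: between two vowels) → [v].
/a/ (between /f/ and /f/): rule 1 targets it, but not before a voiced consonant → unchanged [a].
/f/ — between /a/ and /e/, between two vowels — surfaces as [v] (rule 4).
/e/ meets the environment for rule 1 (before a voiced consonant) → [eː].
/l/ (between /e/ and /e/): no rule targets it → [l].
Rule 1 applies to /e/ (between /l/ and /v/: before a voiced consonant) → [eː].
/v/ stays [v].

[mopnevaveːleːv]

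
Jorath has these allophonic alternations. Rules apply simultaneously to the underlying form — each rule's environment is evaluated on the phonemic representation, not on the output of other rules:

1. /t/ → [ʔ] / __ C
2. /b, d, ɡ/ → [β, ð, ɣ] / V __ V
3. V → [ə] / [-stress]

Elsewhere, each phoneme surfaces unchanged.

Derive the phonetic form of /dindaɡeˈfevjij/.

/d/ (word-initial) fails the environment for rule 2, so it stays [d].
/i/ — between /d/ and /n/, in an unstressed syllable — surfaces as [ə] (rule 3).
/n/ (between /i/ and /d/) is unaffected → [n].
/d/ (between /n/ and /a/) fails the environment for rule 2, so it stays [d].
Rule 3 applies to /a/ (between /d/ and /ɡ/: in an unstressed syllable) → [ə].
/ɡ/ (between /a/ and /e/) occurs between two vowels → [ɣ] by rule 2.
/e/ meets the environment for rule 3 (in an unstressed syllable) → [ə].
/f/ stays [f].
/e/ (between /f/ and /v/) is in the target of rule 3 but the environment (in an unstressed syllable) is not met → [e].
/v/ (between /e/ and /j/) is unaffected → [v].
/j/ — not in any rule's target class → [j].
Rule 3 applies to /i/ (between /j/ and /j/: in an unstressed syllable) → [ə].
/j/ stays [j].

[dəndəɣəˈfevjəj]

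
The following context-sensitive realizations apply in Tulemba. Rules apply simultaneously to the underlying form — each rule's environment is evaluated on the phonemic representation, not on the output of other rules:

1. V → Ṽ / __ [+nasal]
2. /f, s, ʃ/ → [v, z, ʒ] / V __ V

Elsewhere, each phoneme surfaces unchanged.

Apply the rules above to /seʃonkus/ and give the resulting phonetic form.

[seʒõnkus]

/s/ (word-initial): rule 2 targets it, but not between two vowels → unchanged [s].
/e/ (between /s/ and /ʃ/): rule 1 targets it, but not before a nasal consonant → unchanged [e].
/ʃ/ (between /e/ and /o/): between two vowels, so rule 2 applies → [ʒ].
/o/ (between /ʃ/ and /n/) occurs before a nasal consonant → [õ] by rule 1.
/u/ (between /k/ and /s/): rule 1 targets it, but not before a nasal consonant → unchanged [u].
/s/ (word-final) fails the environment for rule 2, so it stays [s].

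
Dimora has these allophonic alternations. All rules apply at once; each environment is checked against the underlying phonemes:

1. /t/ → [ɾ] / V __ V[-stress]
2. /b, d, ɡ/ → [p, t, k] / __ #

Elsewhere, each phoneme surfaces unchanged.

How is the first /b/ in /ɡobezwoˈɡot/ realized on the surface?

[b]

/b/ — between /o/ and /e/; rule 2 does not apply here → [b].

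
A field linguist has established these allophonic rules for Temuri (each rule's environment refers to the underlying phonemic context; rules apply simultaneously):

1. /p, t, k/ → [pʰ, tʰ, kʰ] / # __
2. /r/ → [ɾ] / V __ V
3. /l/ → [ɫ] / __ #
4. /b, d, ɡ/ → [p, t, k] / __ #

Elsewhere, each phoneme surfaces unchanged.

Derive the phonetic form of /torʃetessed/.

/t/ meets the environment for rule 1 (word-initially) → [tʰ].
/o/ (between /t/ and /r/) is unaffected → [o].
/r/ (between /o/ and /ʃ/) fails the environment for rule 2, so it stays [r].
/ʃ/ (between /r/ and /e/) is unaffected → [ʃ].
/e/ stays [e].
/t/ (between /e/ and /e/) fails the environment for rule 1, so it stays [t].
/e/ (between /t/ and /s/): no rule targets it → [e].
/s/ — not in any rule's target class → [s].
/s/ (between /s/ and /e/) is unaffected → [s].
/e/ (between /s/ and /d/): no rule targets it → [e].
/d/ — word-final, word-finally — surfaces as [t] (rule 4).

[tʰorʃetesset]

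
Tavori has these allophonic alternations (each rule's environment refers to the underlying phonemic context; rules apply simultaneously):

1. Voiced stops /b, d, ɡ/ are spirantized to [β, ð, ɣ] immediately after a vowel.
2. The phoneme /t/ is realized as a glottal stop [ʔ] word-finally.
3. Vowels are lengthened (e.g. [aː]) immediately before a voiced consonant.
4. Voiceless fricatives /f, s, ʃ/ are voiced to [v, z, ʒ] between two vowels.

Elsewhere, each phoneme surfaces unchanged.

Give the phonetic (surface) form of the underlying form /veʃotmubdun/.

[veʒotmuːβduːn]

/v/ stays [v].
/e/ (between /v/ and /ʃ/): rule 3 targets it, but not before a voiced consonant → unchanged [e].
/ʃ/ (between /e/ and /o/): between two vowels, so rule 4 applies → [ʒ].
/o/ (between /ʃ/ and /t/): rule 3 targets it, but not before a voiced consonant → unchanged [o].
/t/ (between /o/ and /m/) fails the environment for rule 2, so it stays [t].
/m/ (between /t/ and /u/): no rule targets it → [m].
/u/ meets the environment for rule 3 (before a voiced consonant) → [uː].
/b/ (between /u/ and /d/): immediately after a vowel, so rule 1 applies → [β].
/d/ (between /b/ and /u/) fails the environment for rule 1, so it stays [d].
/u/ (between /d/ and /n/) occurs before a voiced consonant → [uː] by rule 3.
/n/ stays [n].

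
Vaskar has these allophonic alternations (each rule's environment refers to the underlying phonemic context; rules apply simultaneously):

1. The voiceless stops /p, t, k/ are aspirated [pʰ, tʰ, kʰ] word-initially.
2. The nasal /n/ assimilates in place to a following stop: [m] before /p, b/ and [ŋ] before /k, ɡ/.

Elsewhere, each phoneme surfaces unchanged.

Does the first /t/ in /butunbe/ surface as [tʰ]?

/t/ (between /u/ and /u/) is in the target of rule 1 but the environment (word-initially) is not met → [t].
The actual realization is [t], not [tʰ].

No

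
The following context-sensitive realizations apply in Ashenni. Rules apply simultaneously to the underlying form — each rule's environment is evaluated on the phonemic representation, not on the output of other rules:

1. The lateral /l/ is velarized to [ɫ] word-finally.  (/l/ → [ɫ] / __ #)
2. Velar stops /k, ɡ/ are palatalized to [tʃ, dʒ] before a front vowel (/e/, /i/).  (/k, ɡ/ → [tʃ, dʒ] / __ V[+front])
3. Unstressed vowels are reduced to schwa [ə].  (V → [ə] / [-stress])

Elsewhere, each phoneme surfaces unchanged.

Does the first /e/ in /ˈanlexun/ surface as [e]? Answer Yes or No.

/e/ (between /l/ and /x/) occurs in an unstressed syllable → [ə] by rule 3.
The actual realization is [ə], not [e].

No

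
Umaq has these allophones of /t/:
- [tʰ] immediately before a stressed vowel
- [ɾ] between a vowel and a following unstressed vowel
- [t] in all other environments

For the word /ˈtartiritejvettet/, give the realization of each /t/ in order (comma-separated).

Occurrence 1 (position 1): immediately before a stressed vowel → [tʰ].
Occurrence 2 (position 4): no conditioning environment matches → elsewhere allophone [t].
Occurrence 3 (position 8): between a vowel and an unstressed vowel → [ɾ].
Occurrence 4 (position 13): no conditioning environment matches → elsewhere allophone [t].
Occurrence 5 (position 14): no conditioning environment matches → elsewhere allophone [t].
Occurrence 6 (position 16): no conditioning environment matches → elsewhere allophone [t].

[tʰ], [t], [ɾ], [t], [t], [t]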